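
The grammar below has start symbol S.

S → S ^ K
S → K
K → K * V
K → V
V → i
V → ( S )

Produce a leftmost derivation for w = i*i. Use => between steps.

S=>K=>K*V=>V*V=>i*V=>i*i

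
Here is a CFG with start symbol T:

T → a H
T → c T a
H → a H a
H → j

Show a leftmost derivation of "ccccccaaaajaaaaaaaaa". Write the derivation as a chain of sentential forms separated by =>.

T=>cTa=>ccTaa=>cccTaaa=>ccccTaaaa=>cccccTaaaaa=>ccccccTaaaaaa=>ccccccaHaaaaaa=>ccccccaaHaaaaaaa=>ccccccaaaHaaaaaaaa=>ccccccaaaaHaaaaaaaaa=>ccccccaaaajaaaaaaaaa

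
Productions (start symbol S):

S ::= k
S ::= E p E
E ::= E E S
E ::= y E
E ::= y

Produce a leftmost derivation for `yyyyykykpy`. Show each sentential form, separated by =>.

S => EpE => EESpE => yEESpE => yEESESpE => yyEESESpE => yyyESESpE => yyyyESESpE => yyyyySESpE => yyyyykESpE => yyyyykySpE => yyyyykykpE => yyyyykykpy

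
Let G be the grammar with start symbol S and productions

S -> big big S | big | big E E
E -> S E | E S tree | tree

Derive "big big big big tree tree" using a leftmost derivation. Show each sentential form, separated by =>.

S => big E E   [S -> big E E]
big E E => big S E E   [E -> S E]
big S E E => big big big S E E   [S -> big big S]
big big big S E E => big big big big E E   [S -> big]
big big big big E E => big big big big tree E   [E -> tree]
big big big big tree E => big big big big tree tree   [E -> tree]

S => big E E => big S E E => big big big S E E => big big big big E E => big big big big tree E => big big big big tree tree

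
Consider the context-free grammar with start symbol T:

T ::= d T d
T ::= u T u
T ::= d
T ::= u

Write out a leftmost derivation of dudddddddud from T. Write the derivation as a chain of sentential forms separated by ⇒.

T ⇒ dTd ⇒ duTud ⇒ dudTdud ⇒ duddTddud ⇒ dudddTdddud ⇒ dudddddddud

T ⇒ dTd   [T ::= d T d]
dTd ⇒ duTud   [T ::= u T u]
duTud ⇒ dudTdud   [T ::= d T d]
dudTdud ⇒ duddTddud   [T ::= d T d]
duddTddud ⇒ dudddTdddud   [T ::= d T d]
dudddTdddud ⇒ dudddddddud   [T ::= d]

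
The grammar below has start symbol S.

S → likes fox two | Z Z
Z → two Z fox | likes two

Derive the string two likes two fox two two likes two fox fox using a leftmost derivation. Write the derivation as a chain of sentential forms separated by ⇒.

S ⇒ Z Z ⇒ two Z fox Z ⇒ two likes two fox Z ⇒ two likes two fox two Z fox ⇒ two likes two fox two two Z fox fox ⇒ two likes two fox two two likes two fox fox

S ⇒ Z Z   [S → Z Z]
Z Z ⇒ two Z fox Z   [Z → two Z fox]
two Z fox Z ⇒ two likes two fox Z   [Z → likes two]
two likes two fox Z ⇒ two likes two fox two Z fox   [Z → two Z fox]
two likes two fox two Z fox ⇒ two likes two fox two two Z fox fox   [Z → two Z fox]
two likes two fox two two Z fox fox ⇒ two likes two fox two two likes two fox fox   [Z → likes two]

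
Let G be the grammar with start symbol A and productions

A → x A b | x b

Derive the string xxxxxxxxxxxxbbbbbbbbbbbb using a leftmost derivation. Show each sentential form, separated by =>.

A => xAb => xxAbb => xxxAbbb => xxxxAbbbb => xxxxxAbbbbb => xxxxxxAbbbbbb => xxxxxxxAbbbbbbb => xxxxxxxxAbbbbbbbb => xxxxxxxxxAbbbbbbbbb => xxxxxxxxxxAbbbbbbbbbb => xxxxxxxxxxxAbbbbbbbbbbb => xxxxxxxxxxxxbbbbbbbbbbbb

A => xAb   [A → x A b]
xAb => xxAbb   [A → x A b]
xxAbb => xxxAbbb   [A → x A b]
xxxAbbb => xxxxAbbbb   [A → x A b]
xxxxAbbbb => xxxxxAbbbbb   [A → x A b]
xxxxxAbbbbb => xxxxxxAbbbbbb   [A → x A b]
xxxxxxAbbbbbb => xxxxxxxAbbbbbbb   [A → x A b]
xxxxxxxAbbbbbbb => xxxxxxxxAbbbbbbbb   [A → x A b]
xxxxxxxxAbbbbbbbb => xxxxxxxxxAbbbbbbbbb   [A → x A b]
xxxxxxxxxAbbbbbbbbb => xxxxxxxxxxAbbbbbbbbbb   [A → x A b]
xxxxxxxxxxAbbbbbbbbbb => xxxxxxxxxxxAbbbbbbbbbbb   [A → x A b]
xxxxxxxxxxxAbbbbbbbbbbb => xxxxxxxxxxxxbbbbbbbbbbbb   [A → x b]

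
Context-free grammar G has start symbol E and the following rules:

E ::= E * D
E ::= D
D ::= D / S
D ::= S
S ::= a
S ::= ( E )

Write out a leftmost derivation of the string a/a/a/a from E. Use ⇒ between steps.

E ⇒ D ⇒ D/S ⇒ D/S/S ⇒ D/S/S/S ⇒ S/S/S/S ⇒ a/S/S/S ⇒ a/a/S/S ⇒ a/a/a/S ⇒ a/a/a/a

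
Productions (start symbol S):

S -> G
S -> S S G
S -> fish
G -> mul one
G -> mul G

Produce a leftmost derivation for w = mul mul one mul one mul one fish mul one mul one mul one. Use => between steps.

S => S S G   [S -> S S G]
S S G => G S G   [S -> G]
G S G => mul G S G   [G -> mul G]
mul G S G => mul mul one S G   [G -> mul one]
mul mul one S G => mul mul one S S G G   [S -> S S G]
mul mul one S S G G => mul mul one G S G G   [S -> G]
mul mul one G S G G => mul mul one mul one S G G   [G -> mul one]
mul mul one mul one S G G => mul mul one mul one S S G G G   [S -> S S G]
mul mul one mul one S S G G G => mul mul one mul one G S G G G   [S -> G]
mul mul one mul one G S G G G => mul mul one mul one mul one S G G G   [G -> mul one]
mul mul one mul one mul one S G G G => mul mul one mul one mul one fish G G G   [S -> fish]
mul mul one mul one mul one fish G G G => mul mul one mul one mul one fish mul one G G   [G -> mul one]
mul mul one mul one mul one fish mul one G G => mul mul one mul one mul one fish mul one mul one G   [G -> mul one]
mul mul one mul one mul one fish mul one mul one G => mul mul one mul one mul one fish mul one mul one mul one   [G -> mul one]

S => S S G => G S G => mul G S G => mul mul one S G => mul mul one S S G G => mul mul one G S G G => mul mul one mul one S G G => mul mul one mul one S S G G G => mul mul one mul one G S G G G => mul mul one mul one mul one S G G G => mul mul one mul one mul one fish G G G => mul mul one mul one mul one fish mul one G G => mul mul one mul one mul one fish mul one mul one G => mul mul one mul one mul one fish mul one mul one mul one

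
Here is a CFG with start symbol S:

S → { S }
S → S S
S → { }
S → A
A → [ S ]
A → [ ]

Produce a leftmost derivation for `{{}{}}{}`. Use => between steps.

S => SS => {S}S => {SS}S => {{}S}S => {{}{}}S => {{}{}}{}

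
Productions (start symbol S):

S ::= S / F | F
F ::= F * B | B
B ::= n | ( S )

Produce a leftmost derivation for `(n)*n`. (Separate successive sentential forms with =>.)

S => F   [S ::= F]
F => F*B   [F ::= F * B]
F*B => B*B   [F ::= B]
B*B => (S)*B   [B ::= ( S )]
(S)*B => (F)*B   [S ::= F]
(F)*B => (B)*B   [F ::= B]
(B)*B => (n)*B   [B ::= n]
(n)*B => (n)*n   [B ::= n]

S => F => F*B => B*B => (S)*B => (F)*B => (B)*B => (n)*B => (n)*n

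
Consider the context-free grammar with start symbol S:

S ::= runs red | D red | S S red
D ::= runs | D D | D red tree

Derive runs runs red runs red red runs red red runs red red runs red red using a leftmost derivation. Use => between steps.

S => S S red => S S red S red => S S red S red S red => S S red S red S red S red => D red S red S red S red S red => D D red S red S red S red S red => runs D red S red S red S red S red => runs runs red S red S red S red S red => runs runs red runs red red S red S red S red => runs runs red runs red red runs red red S red S red => runs runs red runs red red runs red red runs red red S red => runs runs red runs red red runs red red runs red red runs red red

S => S S red   [S ::= S S red]
S S red => S S red S red   [S ::= S S red]
S S red S red => S S red S red S red   [S ::= S S red]
S S red S red S red => S S red S red S red S red   [S ::= S S red]
S S red S red S red S red => D red S red S red S red S red   [S ::= D red]
D red S red S red S red S red => D D red S red S red S red S red   [D ::= D D]
D D red S red S red S red S red => runs D red S red S red S red S red   [D ::= runs]
runs D red S red S red S red S red => runs runs red S red S red S red S red   [D ::= runs]
runs runs red S red S red S red S red => runs runs red runs red red S red S red S red   [S ::= runs red]
runs runs red runs red red S red S red S red => runs runs red runs red red runs red red S red S red   [S ::= runs red]
runs runs red runs red red runs red red S red S red => runs runs red runs red red runs red red runs red red S red   [S ::= runs red]
runs runs red runs red red runs red red runs red red S red => runs runs red runs red red runs red red runs red red runs red red   [S ::= runs red]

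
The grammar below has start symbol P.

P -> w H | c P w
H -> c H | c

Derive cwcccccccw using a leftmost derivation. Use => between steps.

P=>cPw=>cwHw=>cwcHw=>cwccHw=>cwcccHw=>cwccccHw=>cwcccccHw=>cwccccccHw=>cwcccccccw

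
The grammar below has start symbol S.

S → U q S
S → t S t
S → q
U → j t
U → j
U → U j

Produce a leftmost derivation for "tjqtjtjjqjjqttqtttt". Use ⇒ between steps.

S ⇒ tSt ⇒ tUqSt ⇒ tjqSt ⇒ tjqtStt ⇒ tjqtUqStt ⇒ tjqtUjqStt ⇒ tjqtUjjqStt ⇒ tjqtjtjjqStt ⇒ tjqtjtjjqUqStt ⇒ tjqtjtjjqUjqStt ⇒ tjqtjtjjqjjqStt ⇒ tjqtjtjjqjjqtSttt ⇒ tjqtjtjjqjjqttStttt ⇒ tjqtjtjjqjjqttqtttt

S ⇒ tSt   [S → t S t]
tSt ⇒ tUqSt   [S → U q S]
tUqSt ⇒ tjqSt   [U → j]
tjqSt ⇒ tjqtStt   [S → t S t]
tjqtStt ⇒ tjqtUqStt   [S → U q S]
tjqtUqStt ⇒ tjqtUjqStt   [U → U j]
tjqtUjqStt ⇒ tjqtUjjqStt   [U → U j]
tjqtUjjqStt ⇒ tjqtjtjjqStt   [U → j t]
tjqtjtjjqStt ⇒ tjqtjtjjqUqStt   [S → U q S]
tjqtjtjjqUqStt ⇒ tjqtjtjjqUjqStt   [U → U j]
tjqtjtjjqUjqStt ⇒ tjqtjtjjqjjqStt   [U → j]
tjqtjtjjqjjqStt ⇒ tjqtjtjjqjjqtSttt   [S → t S t]
tjqtjtjjqjjqtSttt ⇒ tjqtjtjjqjjqttStttt   [S → t S t]
tjqtjtjjqjjqttStttt ⇒ tjqtjtjjqjjqttqtttt   [S → q]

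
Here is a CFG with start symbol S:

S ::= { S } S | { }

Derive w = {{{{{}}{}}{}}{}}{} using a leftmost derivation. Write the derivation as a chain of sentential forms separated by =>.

S => {S}S   [S ::= { S } S]
{S}S => {{S}S}S   [S ::= { S } S]
{{S}S}S => {{{S}S}S}S   [S ::= { S } S]
{{{S}S}S}S => {{{{S}S}S}S}S   [S ::= { S } S]
{{{{S}S}S}S}S => {{{{{}}S}S}S}S   [S ::= { }]
{{{{{}}S}S}S}S => {{{{{}}{}}S}S}S   [S ::= { }]
{{{{{}}{}}S}S}S => {{{{{}}{}}{}}S}S   [S ::= { }]
{{{{{}}{}}{}}S}S => {{{{{}}{}}{}}{}}S   [S ::= { }]
{{{{{}}{}}{}}{}}S => {{{{{}}{}}{}}{}}{}   [S ::= { }]

S=>{S}S=>{{S}S}S=>{{{S}S}S}S=>{{{{S}S}S}S}S=>{{{{{}}S}S}S}S=>{{{{{}}{}}S}S}S=>{{{{{}}{}}{}}S}S=>{{{{{}}{}}{}}{}}S=>{{{{{}}{}}{}}{}}{}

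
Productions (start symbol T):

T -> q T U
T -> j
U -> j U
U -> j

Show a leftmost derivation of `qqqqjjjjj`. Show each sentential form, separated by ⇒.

T⇒qTU⇒qqTUU⇒qqqTUUU⇒qqqqTUUUU⇒qqqqjUUUU⇒qqqqjjUUU⇒qqqqjjjUU⇒qqqqjjjjU⇒qqqqjjjjj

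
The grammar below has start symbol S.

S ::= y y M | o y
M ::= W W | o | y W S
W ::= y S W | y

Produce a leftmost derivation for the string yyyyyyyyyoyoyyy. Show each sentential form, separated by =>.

S => yyM => yyWW => yyySWW => yyyyyMWW => yyyyyyWSWW => yyyyyyySWSWW => yyyyyyyyyMWSWW => yyyyyyyyyoWSWW => yyyyyyyyyoySWW => yyyyyyyyyoyoyWW => yyyyyyyyyoyoyyW => yyyyyyyyyoyoyyy

S => yyM   [S ::= y y M]
yyM => yyWW   [M ::= W W]
yyWW => yyySWW   [W ::= y S W]
yyySWW => yyyyyMWW   [S ::= y y M]
yyyyyMWW => yyyyyyWSWW   [M ::= y W S]
yyyyyyWSWW => yyyyyyySWSWW   [W ::= y S W]
yyyyyyySWSWW => yyyyyyyyyMWSWW   [S ::= y y M]
yyyyyyyyyMWSWW => yyyyyyyyyoWSWW   [M ::= o]
yyyyyyyyyoWSWW => yyyyyyyyyoySWW   [W ::= y]
yyyyyyyyyoySWW => yyyyyyyyyoyoyWW   [S ::= o y]
yyyyyyyyyoyoyWW => yyyyyyyyyoyoyyW   [W ::= y]
yyyyyyyyyoyoyyW => yyyyyyyyyoyoyyy   [W ::= y]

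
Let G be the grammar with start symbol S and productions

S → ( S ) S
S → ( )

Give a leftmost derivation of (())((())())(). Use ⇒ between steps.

S⇒(S)S⇒(())S⇒(())(S)S⇒(())((S)S)S⇒(())((())S)S⇒(())((())())S⇒(())((())())()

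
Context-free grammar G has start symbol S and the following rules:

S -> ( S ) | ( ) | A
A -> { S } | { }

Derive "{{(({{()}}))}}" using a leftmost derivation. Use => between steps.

S => A   [S -> A]
A => {S}   [A -> { S }]
{S} => {A}   [S -> A]
{A} => {{S}}   [A -> { S }]
{{S}} => {{(S)}}   [S -> ( S )]
{{(S)}} => {{((S))}}   [S -> ( S )]
{{((S))}} => {{((A))}}   [S -> A]
{{((A))}} => {{(({S}))}}   [A -> { S }]
{{(({S}))}} => {{(({A}))}}   [S -> A]
{{(({A}))}} => {{(({{S}}))}}   [A -> { S }]
{{(({{S}}))}} => {{(({{()}}))}}   [S -> ( )]

S => A => {S} => {A} => {{S}} => {{(S)}} => {{((S))}} => {{((A))}} => {{(({S}))}} => {{(({A}))}} => {{(({{S}}))}} => {{(({{()}}))}}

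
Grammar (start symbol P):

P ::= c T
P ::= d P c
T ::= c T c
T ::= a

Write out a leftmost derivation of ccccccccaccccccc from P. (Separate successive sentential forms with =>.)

P => cT => ccTc => cccTcc => ccccTccc => cccccTcccc => ccccccTccccc => cccccccTcccccc => ccccccccTccccccc => ccccccccaccccccc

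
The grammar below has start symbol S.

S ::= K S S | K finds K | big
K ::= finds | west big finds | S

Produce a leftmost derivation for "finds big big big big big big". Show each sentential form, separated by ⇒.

S ⇒ K S S ⇒ finds S S ⇒ finds big S ⇒ finds big K S S ⇒ finds big S S S ⇒ finds big K S S S S ⇒ finds big S S S S S ⇒ finds big big S S S S ⇒ finds big big big S S S ⇒ finds big big big big S S ⇒ finds big big big big big S ⇒ finds big big big big big big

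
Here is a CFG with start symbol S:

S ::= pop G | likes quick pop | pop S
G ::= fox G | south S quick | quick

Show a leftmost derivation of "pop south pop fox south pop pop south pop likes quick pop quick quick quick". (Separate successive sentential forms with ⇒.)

S ⇒ pop G   [S ::= pop G]
pop G ⇒ pop south S quick   [G ::= south S quick]
pop south S quick ⇒ pop south pop G quick   [S ::= pop G]
pop south pop G quick ⇒ pop south pop fox G quick   [G ::= fox G]
pop south pop fox G quick ⇒ pop south pop fox south S quick quick   [G ::= south S quick]
pop south pop fox south S quick quick ⇒ pop south pop fox south pop S quick quick   [S ::= pop S]
pop south pop fox south pop S quick quick ⇒ pop south pop fox south pop pop G quick quick   [S ::= pop G]
pop south pop fox south pop pop G quick quick ⇒ pop south pop fox south pop pop south S quick quick quick   [G ::= south S quick]
pop south pop fox south pop pop south S quick quick quick ⇒ pop south pop fox south pop pop south pop S quick quick quick   [S ::= pop S]
pop south pop fox south pop pop south pop S quick quick quick ⇒ pop south pop fox south pop pop south pop likes quick pop quick quick quick   [S ::= likes quick pop]

S ⇒ pop G ⇒ pop south S quick ⇒ pop south pop G quick ⇒ pop south pop fox G quick ⇒ pop south pop fox south S quick quick ⇒ pop south pop fox south pop S quick quick ⇒ pop south pop fox south pop pop G quick quick ⇒ pop south pop fox south pop pop south S quick quick quick ⇒ pop south pop fox south pop pop south pop S quick quick quick ⇒ pop south pop fox south pop pop south pop likes quick pop quick quick quick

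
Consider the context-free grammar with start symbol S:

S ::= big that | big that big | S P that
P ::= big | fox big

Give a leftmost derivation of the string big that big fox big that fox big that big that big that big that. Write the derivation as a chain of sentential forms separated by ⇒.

S ⇒ S P that   [S ::= S P that]
S P that ⇒ S P that P that   [S ::= S P that]
S P that P that ⇒ S P that P that P that   [S ::= S P that]
S P that P that P that ⇒ S P that P that P that P that   [S ::= S P that]
S P that P that P that P that ⇒ S P that P that P that P that P that   [S ::= S P that]
S P that P that P that P that P that ⇒ big that big P that P that P that P that P that   [S ::= big that big]
big that big P that P that P that P that P that ⇒ big that big fox big that P that P that P that P that   [P ::= fox big]
big that big fox big that P that P that P that P that ⇒ big that big fox big that fox big that P that P that P that   [P ::= fox big]
big that big fox big that fox big that P that P that P that ⇒ big that big fox big that fox big that big that P that P that   [P ::= big]
big that big fox big that fox big that big that P that P that ⇒ big that big fox big that fox big that big that big that P that   [P ::= big]
big that big fox big that fox big that big that big that P that ⇒ big that big fox big that fox big that big that big that big that   [P ::= big]

S ⇒ S P that ⇒ S P that P that ⇒ S P that P that P that ⇒ S P that P that P that P that ⇒ S P that P that P that P that P that ⇒ big that big P that P that P that P that P that ⇒ big that big fox big that P that P that P that P that ⇒ big that big fox big that fox big that P that P that P that ⇒ big that big fox big that fox big that big that P that P that ⇒ big that big fox big that fox big that big that big that P that ⇒ big that big fox big that fox big that big that big that big that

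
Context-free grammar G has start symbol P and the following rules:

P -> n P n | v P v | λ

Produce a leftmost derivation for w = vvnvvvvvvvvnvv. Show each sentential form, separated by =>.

P=>vPv=>vvPvv=>vvnPnvv=>vvnvPvnvv=>vvnvvPvvnvv=>vvnvvvPvvvnvv=>vvnvvvvPvvvvnvv=>vvnvvvvvvvvnvv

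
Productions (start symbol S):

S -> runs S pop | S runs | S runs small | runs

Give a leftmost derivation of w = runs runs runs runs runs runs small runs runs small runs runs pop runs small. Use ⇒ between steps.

S ⇒ S runs small ⇒ runs S pop runs small ⇒ runs S runs pop runs small ⇒ runs S runs runs pop runs small ⇒ runs S runs small runs runs pop runs small ⇒ runs S runs runs small runs runs pop runs small ⇒ runs S runs small runs runs small runs runs pop runs small ⇒ runs S runs runs small runs runs small runs runs pop runs small ⇒ runs S runs runs runs small runs runs small runs runs pop runs small ⇒ runs S runs runs runs runs small runs runs small runs runs pop runs small ⇒ runs runs runs runs runs runs small runs runs small runs runs pop runs small

S ⇒ S runs small   [S -> S runs small]
S runs small ⇒ runs S pop runs small   [S -> runs S pop]
runs S pop runs small ⇒ runs S runs pop runs small   [S -> S runs]
runs S runs pop runs small ⇒ runs S runs runs pop runs small   [S -> S runs]
runs S runs runs pop runs small ⇒ runs S runs small runs runs pop runs small   [S -> S runs small]
runs S runs small runs runs pop runs small ⇒ runs S runs runs small runs runs pop runs small   [S -> S runs]
runs S runs runs small runs runs pop runs small ⇒ runs S runs small runs runs small runs runs pop runs small   [S -> S runs small]
runs S runs small runs runs small runs runs pop runs small ⇒ runs S runs runs small runs runs small runs runs pop runs small   [S -> S runs]
runs S runs runs small runs runs small runs runs pop runs small ⇒ runs S runs runs runs small runs runs small runs runs pop runs small   [S -> S runs]
runs S runs runs runs small runs runs small runs runs pop runs small ⇒ runs S runs runs runs runs small runs runs small runs runs pop runs small   [S -> S runs]
runs S runs runs runs runs small runs runs small runs runs pop runs small ⇒ runs runs runs runs runs runs small runs runs small runs runs pop runs small   [S -> runs]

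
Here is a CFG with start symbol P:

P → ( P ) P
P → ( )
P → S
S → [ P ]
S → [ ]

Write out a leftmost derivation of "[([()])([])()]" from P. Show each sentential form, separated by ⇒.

P⇒S⇒[P]⇒[(P)P]⇒[(S)P]⇒[([P])P]⇒[([()])P]⇒[([()])(P)P]⇒[([()])(S)P]⇒[([()])([])P]⇒[([()])([])()]

P ⇒ S   [P → S]
S ⇒ [P]   [S → [ P ]]
[P] ⇒ [(P)P]   [P → ( P ) P]
[(P)P] ⇒ [(S)P]   [P → S]
[(S)P] ⇒ [([P])P]   [S → [ P ]]
[([P])P] ⇒ [([()])P]   [P → ( )]
[([()])P] ⇒ [([()])(P)P]   [P → ( P ) P]
[([()])(P)P] ⇒ [([()])(S)P]   [P → S]
[([()])(S)P] ⇒ [([()])([])P]   [S → [ ]]
[([()])([])P] ⇒ [([()])([])()]   [P → ( )]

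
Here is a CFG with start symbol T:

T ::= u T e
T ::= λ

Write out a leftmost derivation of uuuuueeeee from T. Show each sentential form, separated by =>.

T => uTe   [T ::= u T e]
uTe => uuTee   [T ::= u T e]
uuTee => uuuTeee   [T ::= u T e]
uuuTeee => uuuuTeeee   [T ::= u T e]
uuuuTeeee => uuuuuTeeeee   [T ::= u T e]
uuuuuTeeeee => uuuuueeeee   [T ::= λ]

T=>uTe=>uuTee=>uuuTeee=>uuuuTeeee=>uuuuuTeeeee=>uuuuueeeee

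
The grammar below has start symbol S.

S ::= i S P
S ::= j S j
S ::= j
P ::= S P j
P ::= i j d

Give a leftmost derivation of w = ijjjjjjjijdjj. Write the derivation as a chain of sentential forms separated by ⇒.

S ⇒ iSP ⇒ ijSjP ⇒ ijjSjjP ⇒ ijjjjjP ⇒ ijjjjjSPj ⇒ ijjjjjjPj ⇒ ijjjjjjSPjj ⇒ ijjjjjjjPjj ⇒ ijjjjjjjijdjj

S ⇒ iSP   [S ::= i S P]
iSP ⇒ ijSjP   [S ::= j S j]
ijSjP ⇒ ijjSjjP   [S ::= j S j]
ijjSjjP ⇒ ijjjjjP   [S ::= j]
ijjjjjP ⇒ ijjjjjSPj   [P ::= S P j]
ijjjjjSPj ⇒ ijjjjjjPj   [S ::= j]
ijjjjjjPj ⇒ ijjjjjjSPjj   [P ::= S P j]
ijjjjjjSPjj ⇒ ijjjjjjjPjj   [S ::= j]
ijjjjjjjPjj ⇒ ijjjjjjjijdjj   [P ::= i j d]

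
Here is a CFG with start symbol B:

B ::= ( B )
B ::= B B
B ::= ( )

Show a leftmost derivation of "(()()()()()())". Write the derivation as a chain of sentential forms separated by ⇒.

B⇒(B)⇒(BB)⇒(BBB)⇒(BBBB)⇒(BBBBB)⇒(BBBBBB)⇒(()BBBBB)⇒(()()BBBB)⇒(()()()BBB)⇒(()()()()BB)⇒(()()()()()B)⇒(()()()()()())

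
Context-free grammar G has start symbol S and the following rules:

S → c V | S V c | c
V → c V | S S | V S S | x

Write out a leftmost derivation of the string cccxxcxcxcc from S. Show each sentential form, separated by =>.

S => cV => cSS => cSVcS => cSVcVcS => cSVcVcVcS => ccVVcVcVcS => cccVVcVcVcS => cccxVcVcVcS => cccxxcVcVcS => cccxxcxcVcS => cccxxcxcxcS => cccxxcxcxcc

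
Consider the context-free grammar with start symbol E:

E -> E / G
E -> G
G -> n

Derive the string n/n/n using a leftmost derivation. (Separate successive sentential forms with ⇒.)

E ⇒ E/G ⇒ E/G/G ⇒ G/G/G ⇒ n/G/G ⇒ n/n/G ⇒ n/n/n

E ⇒ E/G   [E -> E / G]
E/G ⇒ E/G/G   [E -> E / G]
E/G/G ⇒ G/G/G   [E -> G]
G/G/G ⇒ n/G/G   [G -> n]
n/G/G ⇒ n/n/G   [G -> n]
n/n/G ⇒ n/n/n   [G -> n]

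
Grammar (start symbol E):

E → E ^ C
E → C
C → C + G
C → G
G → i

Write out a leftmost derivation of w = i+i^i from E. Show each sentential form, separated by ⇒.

E⇒E^C⇒C^C⇒C+G^C⇒G+G^C⇒i+G^C⇒i+i^C⇒i+i^G⇒i+i^i

E ⇒ E^C   [E → E ^ C]
E^C ⇒ C^C   [E → C]
C^C ⇒ C+G^C   [C → C + G]
C+G^C ⇒ G+G^C   [C → G]
G+G^C ⇒ i+G^C   [G → i]
i+G^C ⇒ i+i^C   [G → i]
i+i^C ⇒ i+i^G   [C → G]
i+i^G ⇒ i+i^i   [G → i]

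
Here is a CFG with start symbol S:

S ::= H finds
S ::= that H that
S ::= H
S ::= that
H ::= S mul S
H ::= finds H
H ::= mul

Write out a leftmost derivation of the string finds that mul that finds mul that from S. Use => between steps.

S => H   [S ::= H]
H => finds H   [H ::= finds H]
finds H => finds S mul S   [H ::= S mul S]
finds S mul S => finds that mul S   [S ::= that]
finds that mul S => finds that mul that H that   [S ::= that H that]
finds that mul that H that => finds that mul that finds H that   [H ::= finds H]
finds that mul that finds H that => finds that mul that finds mul that   [H ::= mul]

S => H => finds H => finds S mul S => finds that mul S => finds that mul that H that => finds that mul that finds H that => finds that mul that finds mul that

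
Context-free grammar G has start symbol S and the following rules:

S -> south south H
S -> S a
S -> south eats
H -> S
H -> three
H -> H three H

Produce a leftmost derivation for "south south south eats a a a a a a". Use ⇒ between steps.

S ⇒ S a ⇒ S a a ⇒ S a a a ⇒ S a a a a ⇒ S a a a a a ⇒ south south H a a a a a ⇒ south south S a a a a a ⇒ south south S a a a a a a ⇒ south south south eats a a a a a a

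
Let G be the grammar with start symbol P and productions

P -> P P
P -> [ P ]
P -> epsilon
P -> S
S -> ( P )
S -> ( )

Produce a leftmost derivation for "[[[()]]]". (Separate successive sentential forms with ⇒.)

P⇒PP⇒[P]P⇒[PP]P⇒[PPP]P⇒[PPPP]P⇒[[P]PPP]P⇒[[[P]]PPP]P⇒[[[S]]PPP]P⇒[[[(P)]]PPP]P⇒[[[()]]PPP]P⇒[[[()]]PP]P⇒[[[()]]P]P⇒[[[()]]]P⇒[[[()]]]

P ⇒ PP   [P -> P P]
PP ⇒ [P]P   [P -> [ P ]]
[P]P ⇒ [PP]P   [P -> P P]
[PP]P ⇒ [PPP]P   [P -> P P]
[PPP]P ⇒ [PPPP]P   [P -> P P]
[PPPP]P ⇒ [[P]PPP]P   [P -> [ P ]]
[[P]PPP]P ⇒ [[[P]]PPP]P   [P -> [ P ]]
[[[P]]PPP]P ⇒ [[[S]]PPP]P   [P -> S]
[[[S]]PPP]P ⇒ [[[(P)]]PPP]P   [S -> ( P )]
[[[(P)]]PPP]P ⇒ [[[()]]PPP]P   [P -> epsilon]
[[[()]]PPP]P ⇒ [[[()]]PP]P   [P -> epsilon]
[[[()]]PP]P ⇒ [[[()]]P]P   [P -> epsilon]
[[[()]]P]P ⇒ [[[()]]]P   [P -> epsilon]
[[[()]]]P ⇒ [[[()]]]   [P -> epsilon]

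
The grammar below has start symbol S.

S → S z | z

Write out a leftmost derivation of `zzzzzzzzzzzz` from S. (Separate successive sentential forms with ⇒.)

S ⇒ Sz ⇒ Szz ⇒ Szzz ⇒ Szzzz ⇒ Szzzzz ⇒ Szzzzzz ⇒ Szzzzzzz ⇒ Szzzzzzzz ⇒ Szzzzzzzzz ⇒ Szzzzzzzzzz ⇒ Szzzzzzzzzzz ⇒ zzzzzzzzzzzz

S ⇒ Sz   [S → S z]
Sz ⇒ Szz   [S → S z]
Szz ⇒ Szzz   [S → S z]
Szzz ⇒ Szzzz   [S → S z]
Szzzz ⇒ Szzzzz   [S → S z]
Szzzzz ⇒ Szzzzzz   [S → S z]
Szzzzzz ⇒ Szzzzzzz   [S → S z]
Szzzzzzz ⇒ Szzzzzzzz   [S → S z]
Szzzzzzzz ⇒ Szzzzzzzzz   [S → S z]
Szzzzzzzzz ⇒ Szzzzzzzzzz   [S → S z]
Szzzzzzzzzz ⇒ Szzzzzzzzzzz   [S → S z]
Szzzzzzzzzzz ⇒ zzzzzzzzzzzz   [S → z]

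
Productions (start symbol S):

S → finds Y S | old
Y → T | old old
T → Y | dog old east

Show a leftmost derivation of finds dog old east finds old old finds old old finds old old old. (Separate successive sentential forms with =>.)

S => finds Y S   [S → finds Y S]
finds Y S => finds T S   [Y → T]
finds T S => finds dog old east S   [T → dog old east]
finds dog old east S => finds dog old east finds Y S   [S → finds Y S]
finds dog old east finds Y S => finds dog old east finds old old S   [Y → old old]
finds dog old east finds old old S => finds dog old east finds old old finds Y S   [S → finds Y S]
finds dog old east finds old old finds Y S => finds dog old east finds old old finds old old S   [Y → old old]
finds dog old east finds old old finds old old S => finds dog old east finds old old finds old old finds Y S   [S → finds Y S]
finds dog old east finds old old finds old old finds Y S => finds dog old east finds old old finds old old finds old old S   [Y → old old]
finds dog old east finds old old finds old old finds old old S => finds dog old east finds old old finds old old finds old old old   [S → old]

S => finds Y S => finds T S => finds dog old east S => finds dog old east finds Y S => finds dog old east finds old old S => finds dog old east finds old old finds Y S => finds dog old east finds old old finds old old S => finds dog old east finds old old finds old old finds Y S => finds dog old east finds old old finds old old finds old old S => finds dog old east finds old old finds old old finds old old old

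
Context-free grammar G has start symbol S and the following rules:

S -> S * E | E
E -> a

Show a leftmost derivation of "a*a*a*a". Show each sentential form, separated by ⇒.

S ⇒ S*E   [S -> S * E]
S*E ⇒ S*E*E   [S -> S * E]
S*E*E ⇒ S*E*E*E   [S -> S * E]
S*E*E*E ⇒ E*E*E*E   [S -> E]
E*E*E*E ⇒ a*E*E*E   [E -> a]
a*E*E*E ⇒ a*a*E*E   [E -> a]
a*a*E*E ⇒ a*a*a*E   [E -> a]
a*a*a*E ⇒ a*a*a*a   [E -> a]

S ⇒ S*E ⇒ S*E*E ⇒ S*E*E*E ⇒ E*E*E*E ⇒ a*E*E*E ⇒ a*a*E*E ⇒ a*a*a*E ⇒ a*a*a*a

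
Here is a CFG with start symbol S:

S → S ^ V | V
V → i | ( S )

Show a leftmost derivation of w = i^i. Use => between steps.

S=>S^V=>V^V=>i^V=>i^i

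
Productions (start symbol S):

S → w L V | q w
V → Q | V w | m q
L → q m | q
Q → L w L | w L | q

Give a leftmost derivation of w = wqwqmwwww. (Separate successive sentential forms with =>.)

S => wLV => wqV => wqVw => wqVww => wqVwww => wqVwwww => wqQwwww => wqwLwwww => wqwqmwwww

S => wLV   [S → w L V]
wLV => wqV   [L → q]
wqV => wqVw   [V → V w]
wqVw => wqVww   [V → V w]
wqVww => wqVwww   [V → V w]
wqVwww => wqVwwww   [V → V w]
wqVwwww => wqQwwww   [V → Q]
wqQwwww => wqwLwwww   [Q → w L]
wqwLwwww => wqwqmwwww   [L → q m]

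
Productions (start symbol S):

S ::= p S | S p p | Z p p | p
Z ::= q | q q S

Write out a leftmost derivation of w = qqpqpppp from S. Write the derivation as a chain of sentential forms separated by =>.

S => Zpp   [S ::= Z p p]
Zpp => qqSpp   [Z ::= q q S]
qqSpp => qqpSpp   [S ::= p S]
qqpSpp => qqpZpppp   [S ::= Z p p]
qqpZpppp => qqpqpppp   [Z ::= q]

S => Zpp => qqSpp => qqpSpp => qqpZpppp => qqpqpppp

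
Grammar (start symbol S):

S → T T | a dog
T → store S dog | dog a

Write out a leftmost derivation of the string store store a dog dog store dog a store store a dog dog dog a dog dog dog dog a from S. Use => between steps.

S => T T   [S → T T]
T T => store S dog T   [T → store S dog]
store S dog T => store T T dog T   [S → T T]
store T T dog T => store store S dog T dog T   [T → store S dog]
store store S dog T dog T => store store a dog dog T dog T   [S → a dog]
store store a dog dog T dog T => store store a dog dog store S dog dog T   [T → store S dog]
store store a dog dog store S dog dog T => store store a dog dog store T T dog dog T   [S → T T]
store store a dog dog store T T dog dog T => store store a dog dog store dog a T dog dog T   [T → dog a]
store store a dog dog store dog a T dog dog T => store store a dog dog store dog a store S dog dog dog T   [T → store S dog]
store store a dog dog store dog a store S dog dog dog T => store store a dog dog store dog a store T T dog dog dog T   [S → T T]
store store a dog dog store dog a store T T dog dog dog T => store store a dog dog store dog a store store S dog T dog dog dog T   [T → store S dog]
store store a dog dog store dog a store store S dog T dog dog dog T => store store a dog dog store dog a store store a dog dog T dog dog dog T   [S → a dog]
store store a dog dog store dog a store store a dog dog T dog dog dog T => store store a dog dog store dog a store store a dog dog dog a dog dog dog T   [T → dog a]
store store a dog dog store dog a store store a dog dog dog a dog dog dog T => store store a dog dog store dog a store store a dog dog dog a dog dog dog dog a   [T → dog a]

S => T T => store S dog T => store T T dog T => store store S dog T dog T => store store a dog dog T dog T => store store a dog dog store S dog dog T => store store a dog dog store T T dog dog T => store store a dog dog store dog a T dog dog T => store store a dog dog store dog a store S dog dog dog T => store store a dog dog store dog a store T T dog dog dog T => store store a dog dog store dog a store store S dog T dog dog dog T => store store a dog dog store dog a store store a dog dog T dog dog dog T => store store a dog dog store dog a store store a dog dog dog a dog dog dog T => store store a dog dog store dog a store store a dog dog dog a dog dog dog dog a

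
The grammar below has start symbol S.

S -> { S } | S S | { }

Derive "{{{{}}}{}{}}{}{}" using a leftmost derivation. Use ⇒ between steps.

S⇒SS⇒SSS⇒{S}SS⇒{SS}SS⇒{SSS}SS⇒{{S}SS}SS⇒{{{S}}SS}SS⇒{{{{}}}SS}SS⇒{{{{}}}{}S}SS⇒{{{{}}}{}{}}SS⇒{{{{}}}{}{}}{}S⇒{{{{}}}{}{}}{}{}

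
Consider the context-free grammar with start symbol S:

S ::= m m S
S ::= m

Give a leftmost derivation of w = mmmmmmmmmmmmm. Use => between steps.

S => mmS => mmmmS => mmmmmmS => mmmmmmmmS => mmmmmmmmmmS => mmmmmmmmmmmmS => mmmmmmmmmmmmm

S => mmS   [S ::= m m S]
mmS => mmmmS   [S ::= m m S]
mmmmS => mmmmmmS   [S ::= m m S]
mmmmmmS => mmmmmmmmS   [S ::= m m S]
mmmmmmmmS => mmmmmmmmmmS   [S ::= m m S]
mmmmmmmmmmS => mmmmmmmmmmmmS   [S ::= m m S]
mmmmmmmmmmmmS => mmmmmmmmmmmmm   [S ::= m]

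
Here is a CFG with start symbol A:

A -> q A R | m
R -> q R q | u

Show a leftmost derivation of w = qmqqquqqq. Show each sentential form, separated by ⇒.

A ⇒ qAR   [A -> q A R]
qAR ⇒ qmR   [A -> m]
qmR ⇒ qmqRq   [R -> q R q]
qmqRq ⇒ qmqqRqq   [R -> q R q]
qmqqRqq ⇒ qmqqqRqqq   [R -> q R q]
qmqqqRqqq ⇒ qmqqquqqq   [R -> u]

A ⇒ qAR ⇒ qmR ⇒ qmqRq ⇒ qmqqRqq ⇒ qmqqqRqqq ⇒ qmqqquqqq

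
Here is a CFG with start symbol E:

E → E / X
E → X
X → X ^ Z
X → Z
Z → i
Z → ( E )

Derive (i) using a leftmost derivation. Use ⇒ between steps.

E ⇒ X   [E → X]
X ⇒ Z   [X → Z]
Z ⇒ (E)   [Z → ( E )]
(E) ⇒ (X)   [E → X]
(X) ⇒ (Z)   [X → Z]
(Z) ⇒ (i)   [Z → i]

E ⇒ X ⇒ Z ⇒ (E) ⇒ (X) ⇒ (Z) ⇒ (i)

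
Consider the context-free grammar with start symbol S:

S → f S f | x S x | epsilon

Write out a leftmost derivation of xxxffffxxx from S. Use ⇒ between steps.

S⇒xSx⇒xxSxx⇒xxxSxxx⇒xxxfSfxxx⇒xxxffSffxxx⇒xxxffffxxx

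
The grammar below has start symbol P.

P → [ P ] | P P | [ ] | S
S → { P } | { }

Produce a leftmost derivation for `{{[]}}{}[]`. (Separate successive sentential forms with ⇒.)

P ⇒ PP   [P → P P]
PP ⇒ PPP   [P → P P]
PPP ⇒ SPP   [P → S]
SPP ⇒ {P}PP   [S → { P }]
{P}PP ⇒ {S}PP   [P → S]
{S}PP ⇒ {{P}}PP   [S → { P }]
{{P}}PP ⇒ {{[]}}PP   [P → [ ]]
{{[]}}PP ⇒ {{[]}}SP   [P → S]
{{[]}}SP ⇒ {{[]}}{}P   [S → { }]
{{[]}}{}P ⇒ {{[]}}{}[]   [P → [ ]]

P⇒PP⇒PPP⇒SPP⇒{P}PP⇒{S}PP⇒{{P}}PP⇒{{[]}}PP⇒{{[]}}SP⇒{{[]}}{}P⇒{{[]}}{}[]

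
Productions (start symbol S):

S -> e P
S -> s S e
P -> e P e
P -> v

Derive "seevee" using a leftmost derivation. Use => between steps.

S => sSe   [S -> s S e]
sSe => sePe   [S -> e P]
sePe => seePee   [P -> e P e]
seePee => seevee   [P -> v]

S=>sSe=>sePe=>seePee=>seevee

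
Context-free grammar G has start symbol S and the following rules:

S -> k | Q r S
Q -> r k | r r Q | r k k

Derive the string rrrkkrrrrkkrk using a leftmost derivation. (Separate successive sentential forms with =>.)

S => QrS   [S -> Q r S]
QrS => rrQrS   [Q -> r r Q]
rrQrS => rrrkkrS   [Q -> r k k]
rrrkkrS => rrrkkrQrS   [S -> Q r S]
rrrkkrQrS => rrrkkrrrQrS   [Q -> r r Q]
rrrkkrrrQrS => rrrkkrrrrkkrS   [Q -> r k k]
rrrkkrrrrkkrS => rrrkkrrrrkkrk   [S -> k]

S=>QrS=>rrQrS=>rrrkkrS=>rrrkkrQrS=>rrrkkrrrQrS=>rrrkkrrrrkkrS=>rrrkkrrrrkkrk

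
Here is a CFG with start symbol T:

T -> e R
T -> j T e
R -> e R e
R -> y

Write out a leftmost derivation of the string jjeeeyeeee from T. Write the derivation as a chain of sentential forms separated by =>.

T => jTe => jjTee => jjeRee => jjeeReee => jjeeeReeee => jjeeeyeeee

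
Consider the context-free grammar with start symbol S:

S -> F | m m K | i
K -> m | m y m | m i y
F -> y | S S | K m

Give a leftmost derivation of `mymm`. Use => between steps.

S => F => Km => mymm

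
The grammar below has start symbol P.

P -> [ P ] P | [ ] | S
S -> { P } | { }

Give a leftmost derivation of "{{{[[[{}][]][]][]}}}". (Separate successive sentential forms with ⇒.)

P ⇒ S   [P -> S]
S ⇒ {P}   [S -> { P }]
{P} ⇒ {S}   [P -> S]
{S} ⇒ {{P}}   [S -> { P }]
{{P}} ⇒ {{S}}   [P -> S]
{{S}} ⇒ {{{P}}}   [S -> { P }]
{{{P}}} ⇒ {{{[P]P}}}   [P -> [ P ] P]
{{{[P]P}}} ⇒ {{{[[P]P]P}}}   [P -> [ P ] P]
{{{[[P]P]P}}} ⇒ {{{[[[P]P]P]P}}}   [P -> [ P ] P]
{{{[[[P]P]P]P}}} ⇒ {{{[[[S]P]P]P}}}   [P -> S]
{{{[[[S]P]P]P}}} ⇒ {{{[[[{}]P]P]P}}}   [S -> { }]
{{{[[[{}]P]P]P}}} ⇒ {{{[[[{}][]]P]P}}}   [P -> [ ]]
{{{[[[{}][]]P]P}}} ⇒ {{{[[[{}][]][]]P}}}   [P -> [ ]]
{{{[[[{}][]][]]P}}} ⇒ {{{[[[{}][]][]][]}}}   [P -> [ ]]

P ⇒ S ⇒ {P} ⇒ {S} ⇒ {{P}} ⇒ {{S}} ⇒ {{{P}}} ⇒ {{{[P]P}}} ⇒ {{{[[P]P]P}}} ⇒ {{{[[[P]P]P]P}}} ⇒ {{{[[[S]P]P]P}}} ⇒ {{{[[[{}]P]P]P}}} ⇒ {{{[[[{}][]]P]P}}} ⇒ {{{[[[{}][]][]]P}}} ⇒ {{{[[[{}][]][]][]}}}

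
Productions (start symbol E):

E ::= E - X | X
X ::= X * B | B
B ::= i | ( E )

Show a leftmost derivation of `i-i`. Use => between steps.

E => E-X => X-X => B-X => i-X => i-B => i-i

E => E-X   [E ::= E - X]
E-X => X-X   [E ::= X]
X-X => B-X   [X ::= B]
B-X => i-X   [B ::= i]
i-X => i-B   [X ::= B]
i-B => i-i   [B ::= i]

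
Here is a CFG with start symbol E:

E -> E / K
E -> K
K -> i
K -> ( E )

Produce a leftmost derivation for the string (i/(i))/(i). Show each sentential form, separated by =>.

E => E/K => K/K => (E)/K => (E/K)/K => (K/K)/K => (i/K)/K => (i/(E))/K => (i/(K))/K => (i/(i))/K => (i/(i))/(E) => (i/(i))/(K) => (i/(i))/(i)

E => E/K   [E -> E / K]
E/K => K/K   [E -> K]
K/K => (E)/K   [K -> ( E )]
(E)/K => (E/K)/K   [E -> E / K]
(E/K)/K => (K/K)/K   [E -> K]
(K/K)/K => (i/K)/K   [K -> i]
(i/K)/K => (i/(E))/K   [K -> ( E )]
(i/(E))/K => (i/(K))/K   [E -> K]
(i/(K))/K => (i/(i))/K   [K -> i]
(i/(i))/K => (i/(i))/(E)   [K -> ( E )]
(i/(i))/(E) => (i/(i))/(K)   [E -> K]
(i/(i))/(K) => (i/(i))/(i)   [K -> i]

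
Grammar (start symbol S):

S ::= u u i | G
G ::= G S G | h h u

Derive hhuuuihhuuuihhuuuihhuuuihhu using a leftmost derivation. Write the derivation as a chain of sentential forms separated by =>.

S=>G=>GSG=>GSGSG=>GSGSGSG=>GSGSGSGSG=>hhuSGSGSGSG=>hhuuuiGSGSGSG=>hhuuuihhuSGSGSG=>hhuuuihhuuuiGSGSG=>hhuuuihhuuuihhuSGSG=>hhuuuihhuuuihhuuuiGSG=>hhuuuihhuuuihhuuuihhuSG=>hhuuuihhuuuihhuuuihhuuuiG=>hhuuuihhuuuihhuuuihhuuuihhu

S => G   [S ::= G]
G => GSG   [G ::= G S G]
GSG => GSGSG   [G ::= G S G]
GSGSG => GSGSGSG   [G ::= G S G]
GSGSGSG => GSGSGSGSG   [G ::= G S G]
GSGSGSGSG => hhuSGSGSGSG   [G ::= h h u]
hhuSGSGSGSG => hhuuuiGSGSGSG   [S ::= u u i]
hhuuuiGSGSGSG => hhuuuihhuSGSGSG   [G ::= h h u]
hhuuuihhuSGSGSG => hhuuuihhuuuiGSGSG   [S ::= u u i]
hhuuuihhuuuiGSGSG => hhuuuihhuuuihhuSGSG   [G ::= h h u]
hhuuuihhuuuihhuSGSG => hhuuuihhuuuihhuuuiGSG   [S ::= u u i]
hhuuuihhuuuihhuuuiGSG => hhuuuihhuuuihhuuuihhuSG   [G ::= h h u]
hhuuuihhuuuihhuuuihhuSG => hhuuuihhuuuihhuuuihhuuuiG   [S ::= u u i]
hhuuuihhuuuihhuuuihhuuuiG => hhuuuihhuuuihhuuuihhuuuihhu   [G ::= h h u]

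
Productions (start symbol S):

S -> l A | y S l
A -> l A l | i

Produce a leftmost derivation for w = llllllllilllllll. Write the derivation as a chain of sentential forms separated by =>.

S => lA   [S -> l A]
lA => llAl   [A -> l A l]
llAl => lllAll   [A -> l A l]
lllAll => llllAlll   [A -> l A l]
llllAlll => lllllAllll   [A -> l A l]
lllllAllll => llllllAlllll   [A -> l A l]
llllllAlllll => lllllllAllllll   [A -> l A l]
lllllllAllllll => llllllllAlllllll   [A -> l A l]
llllllllAlllllll => llllllllilllllll   [A -> i]

S => lA => llAl => lllAll => llllAlll => lllllAllll => llllllAlllll => lllllllAllllll => llllllllAlllllll => llllllllilllllll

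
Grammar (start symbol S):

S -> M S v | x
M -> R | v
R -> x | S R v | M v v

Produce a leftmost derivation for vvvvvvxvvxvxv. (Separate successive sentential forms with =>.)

S=>MSv=>RSv=>SRvSv=>MSvRvSv=>vSvRvSv=>vMSvvRvSv=>vRSvvRvSv=>vMvvSvvRvSv=>vRvvSvvRvSv=>vMvvvvSvvRvSv=>vvvvvvSvvRvSv=>vvvvvvxvvRvSv=>vvvvvvxvvxvSv=>vvvvvvxvvxvxv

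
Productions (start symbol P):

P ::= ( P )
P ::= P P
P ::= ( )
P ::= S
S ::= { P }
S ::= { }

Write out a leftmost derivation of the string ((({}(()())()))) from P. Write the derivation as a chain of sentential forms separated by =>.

P => (P) => ((P)) => (((P))) => (((PP))) => (((PPP))) => (((SPP))) => ((({}PP))) => ((({}(P)P))) => ((({}(PP)P))) => ((({}(()P)P))) => ((({}(()())P))) => ((({}(()())())))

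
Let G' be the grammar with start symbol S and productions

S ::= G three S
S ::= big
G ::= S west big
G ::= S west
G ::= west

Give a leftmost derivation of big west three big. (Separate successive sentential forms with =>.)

S => G three S => S west three S => big west three S => big west three big

S => G three S   [S ::= G three S]
G three S => S west three S   [G ::= S west]
S west three S => big west three S   [S ::= big]
big west three S => big west three big   [S ::= big]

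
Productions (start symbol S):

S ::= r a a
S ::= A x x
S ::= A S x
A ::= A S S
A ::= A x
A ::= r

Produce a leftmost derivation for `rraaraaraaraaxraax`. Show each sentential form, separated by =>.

S=>ASx=>AxSx=>ASSxSx=>ASSSSxSx=>rSSSSxSx=>rraaSSSxSx=>rraaraaSSxSx=>rraaraaraaSxSx=>rraaraaraaraaxSx=>rraaraaraaraaxraax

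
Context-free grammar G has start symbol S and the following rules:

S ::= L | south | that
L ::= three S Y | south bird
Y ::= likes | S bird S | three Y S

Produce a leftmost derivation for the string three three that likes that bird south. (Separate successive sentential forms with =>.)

S => L   [S ::= L]
L => three S Y   [L ::= three S Y]
three S Y => three L Y   [S ::= L]
three L Y => three three S Y Y   [L ::= three S Y]
three three S Y Y => three three that Y Y   [S ::= that]
three three that Y Y => three three that likes Y   [Y ::= likes]
three three that likes Y => three three that likes S bird S   [Y ::= S bird S]
three three that likes S bird S => three three that likes that bird S   [S ::= that]
three three that likes that bird S => three three that likes that bird south   [S ::= south]

S => L => three S Y => three L Y => three three S Y Y => three three that Y Y => three three that likes Y => three three that likes S bird S => three three that likes that bird S => three three that likes that bird south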